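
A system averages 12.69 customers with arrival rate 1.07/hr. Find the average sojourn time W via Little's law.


Little's law: L = λW → W = L / λ
= 12.69 / 1.07
= 11.86 hours


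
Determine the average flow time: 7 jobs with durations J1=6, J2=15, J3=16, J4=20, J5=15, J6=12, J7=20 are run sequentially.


Completion times:
  J1: completes at 6
  J2: completes at 21
  J3: completes at 37
  J4: completes at 57
  J5: completes at 72
  J6: completes at 84
  J7: completes at 104
Sum = 381
Average = 381/7
= 54.43


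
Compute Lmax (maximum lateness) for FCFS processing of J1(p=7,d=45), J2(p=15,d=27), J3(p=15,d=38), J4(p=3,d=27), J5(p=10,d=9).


Lateness per job (L = C - d):
  J1: C=7, d=45, L=-38
  J2: C=22, d=27, L=-5
  J3: C=37, d=38, L=-1
  J4: C=40, d=27, L=13
  J5: C=50, d=9, L=41
Lmax = max(-38, -5, -1, 13, 41)
= 41


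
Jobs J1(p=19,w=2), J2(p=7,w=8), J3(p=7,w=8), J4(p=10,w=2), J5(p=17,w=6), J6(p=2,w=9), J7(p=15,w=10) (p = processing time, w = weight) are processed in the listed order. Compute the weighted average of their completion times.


Completion times:
  J1: C=19, w×C=2×19=38
  J2: C=26, w×C=8×26=208
  J3: C=33, w×C=8×33=264
  J4: C=43, w×C=2×43=86
  J5: C=60, w×C=6×60=360
  J6: C=62, w×C=9×62=558
  J7: C=77, w×C=10×77=770
Sum w×C = 2284
Sum w = 45
Weighted avg = 2284/45
= 50.76


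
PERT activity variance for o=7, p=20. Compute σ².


σ² = ((p - o) / 6)² = (p - o)² / 36
= (20 - 7)² / 36
= 13² / 36
= 169 / 36
= 4.6944


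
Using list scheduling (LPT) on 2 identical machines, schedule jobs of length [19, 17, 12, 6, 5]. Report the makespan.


Jobs (LPT sorted): [19, 17, 12, 6, 5]
Machines: 2
  J=19 → Machine 1 (load: 0+19=19)
  J=17 → Machine 2 (load: 0+17=17)
  J=12 → Machine 2 (load: 17+12=29)
  J=6 → Machine 1 (load: 19+6=25)
  J=5 → Machine 1 (load: 25+5=30)
Machine loads: [30, 29]
Makespan = max = 30 time units


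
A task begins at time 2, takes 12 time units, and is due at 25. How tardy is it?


Completion = start + processing = 2 + 12 = 14
Tardiness = max(0, C - d) = max(0, 14 - 25)
= max(0, -11)
= 0


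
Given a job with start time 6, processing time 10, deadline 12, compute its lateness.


Completion = 6 + 10 = 16
Lateness = C - d = 16 - 12
= 4


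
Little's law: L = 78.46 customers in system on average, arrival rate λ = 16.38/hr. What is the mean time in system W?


Little's law: L = λW → W = L / λ
= 78.46 / 16.38
= 4.79 hours


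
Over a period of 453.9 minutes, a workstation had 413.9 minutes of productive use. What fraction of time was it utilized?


Utilization = busy / total × 100
= 413.9 / 453.9 × 100
= 91.2%


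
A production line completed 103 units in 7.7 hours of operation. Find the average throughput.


Throughput = units / time
= 103 / 7.7
= 13.4 units/hour


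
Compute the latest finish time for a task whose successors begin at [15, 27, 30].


LF = min of all successor start times
Successors start at: [15, 27, 30]
LF = min(15, 27, 30)
= 15


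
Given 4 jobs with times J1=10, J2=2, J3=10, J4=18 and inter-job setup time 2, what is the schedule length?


Makespan = Σ processing + (n-1) × setup
= (10 + 2 + 10 + 18) + (4-1)×2
= 40 + 6
= 46 time units


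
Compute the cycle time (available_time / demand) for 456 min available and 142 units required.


Cycle time = available time / demand
= 456 / 142
= 3.21 min/unit


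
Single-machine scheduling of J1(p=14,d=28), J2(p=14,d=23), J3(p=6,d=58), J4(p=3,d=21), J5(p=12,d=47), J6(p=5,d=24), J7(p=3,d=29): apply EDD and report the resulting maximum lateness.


EDD order: J4 → J2 → J6 → J1 → J7 → J5 → J3
Completion and lateness:
  J4: C=3, d=21, L=3-21=-18
  J2: C=17, d=23, L=17-23=-6
  J6: C=22, d=24, L=22-24=-2
  J1: C=36, d=28, L=36-28=8
  J7: C=39, d=29, L=39-29=10
  J5: C=51, d=47, L=51-47=4
  J3: C=57, d=58, L=57-58=-1
Lmax = max(-18, -6, -2, 8, 10, 4, -1)
= 10


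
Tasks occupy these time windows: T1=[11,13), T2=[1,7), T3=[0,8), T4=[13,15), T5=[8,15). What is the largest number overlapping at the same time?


Check each time point for overlaps:
  t=1: 2 tasks active (T2, T3)
Max concurrent = 2


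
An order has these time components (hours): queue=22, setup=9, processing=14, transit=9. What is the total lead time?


Lead time = queue + setup + processing + transit
= 22 + 9 + 14 + 9
= 54 hours


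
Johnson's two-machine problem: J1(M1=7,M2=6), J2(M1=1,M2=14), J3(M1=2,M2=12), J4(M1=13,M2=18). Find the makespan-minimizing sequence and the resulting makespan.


Johnson's rule:
Group 1 (M1≤M2, sort by M1): ['J2', 'J3', 'J4']
Group 2 (M1>M2, sort desc M2): ['J1']
Sequence: J2 → J3 → J4 → J1
Makespan calculation:
  J2: M1 done=1, M2 done=15
  J3: M1 done=3, M2 done=27
  J4: M1 done=16, M2 done=45
  J1: M1 done=23, M2 done=51
= Sequence: J2 → J3 → J4 → J1, Makespan: 51


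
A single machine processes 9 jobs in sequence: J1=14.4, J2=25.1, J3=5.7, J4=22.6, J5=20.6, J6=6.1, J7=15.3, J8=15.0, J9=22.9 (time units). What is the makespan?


Sequential makespan: sum all processing times
= 14.4 + 25.1 + 5.7 + 22.6 + 20.6 + 6.1 + 15.3 + 15.0 + 22.9
= 147.7 time units


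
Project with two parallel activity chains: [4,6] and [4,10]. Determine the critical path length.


Path A: 4 + 6 = 10
Path B: 4 + 10 = 14
Critical path = longest = max(10, 14)
= 14 (Path B)


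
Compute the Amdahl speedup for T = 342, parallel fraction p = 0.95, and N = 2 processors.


Amdahl's law: T_p = T × ((1-p) + p/N)
= 342 × ((1-0.95) + 0.95/2)
= 342 × (0.05 + 0.4750)
= 342 × 0.5250
= 179.55
Speedup = 342/179.55
= 1.90×


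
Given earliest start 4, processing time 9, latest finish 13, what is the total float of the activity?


EF = ES + duration = 4 + 9 = 13
LS = LF - duration = 13 - 9 = 4
Total Float = LF - EF = 13 - 13
(or LS - ES = 4 - 4)
= 0


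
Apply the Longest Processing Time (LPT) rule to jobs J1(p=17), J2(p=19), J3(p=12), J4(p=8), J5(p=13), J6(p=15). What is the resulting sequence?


LPT: sort by longest processing time first
  J2: p=19
  J1: p=17
  J6: p=15
  J5: p=13
  J3: p=12
  J4: p=8
Order: J2 → J1 → J6 → J5 → J3 → J4


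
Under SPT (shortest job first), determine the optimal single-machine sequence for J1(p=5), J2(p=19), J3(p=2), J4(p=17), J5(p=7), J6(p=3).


SPT: sort by shortest processing time
  J3: p=2
  J6: p=3
  J1: p=5
  J5: p=7
  J4: p=17
  J2: p=19
Order: J3 → J6 → J1 → J5 → J4 → J2


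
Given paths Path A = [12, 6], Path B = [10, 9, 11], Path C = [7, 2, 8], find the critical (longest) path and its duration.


Path A: 12 + 6 = 18
Path B: 10 + 9 + 11 = 30
Path C: 7 + 2 + 8 = 17
Critical path = longest = max(18, 30, 17)
= 30 (Path B)


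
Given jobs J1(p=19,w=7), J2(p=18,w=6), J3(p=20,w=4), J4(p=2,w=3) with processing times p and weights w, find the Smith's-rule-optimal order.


WSPT (Smith's rule): sort by p/w ascending
  J4: p/w = 2/3 = 0.667
  J1: p/w = 19/7 = 2.714
  J2: p/w = 18/6 = 3.000
  J3: p/w = 20/4 = 5.000
Order: J4 → J1 → J2 → J3


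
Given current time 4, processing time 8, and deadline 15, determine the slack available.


Slack = due - current_time - processing
= 15 - 4 - 8
= 3


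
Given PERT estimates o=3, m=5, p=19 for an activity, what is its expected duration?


te = (o + 4m + p) / 6
= (3 + 4×5 + 19) / 6
= (3 + 20 + 19) / 6
= 42 / 6
= 7.00


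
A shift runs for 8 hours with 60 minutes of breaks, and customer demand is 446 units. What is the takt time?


Available = 8×60 - 60 = 420 min
Takt time = 420 / 446
= 0.94 min/unit


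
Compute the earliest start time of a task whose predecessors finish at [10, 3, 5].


ES = max of all predecessor completion times
Predecessors: [10, 3, 5]
ES = max(10, 3, 5)
= 10


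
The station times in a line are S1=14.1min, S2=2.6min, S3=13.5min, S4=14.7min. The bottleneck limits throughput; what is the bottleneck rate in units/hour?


Bottleneck = longest station time
Station times: [14.1, 2.6, 13.5, 14.7]
Max = 14.7 min
Rate = 60 / 14.7
= 4.08 units/hour (bottleneck: 14.7min)


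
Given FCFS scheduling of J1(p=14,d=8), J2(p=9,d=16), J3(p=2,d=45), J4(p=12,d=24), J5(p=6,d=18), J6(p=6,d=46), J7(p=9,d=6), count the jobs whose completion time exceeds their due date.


Completion vs due date:
  J1: C=14, d=8 → TARDY
  J2: C=23, d=16 → TARDY
  J3: C=25, d=45 → on time
  J4: C=37, d=24 → TARDY
  J5: C=43, d=18 → TARDY
  J6: C=49, d=46 → TARDY
  J7: C=58, d=6 → TARDY
Tardy jobs: J1, J2, J4, J5, J6, J7
Count = 6


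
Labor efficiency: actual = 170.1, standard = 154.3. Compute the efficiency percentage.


Efficiency = (actual / standard) × 100
= (170.1 / 154.3) × 100
= 110.2%


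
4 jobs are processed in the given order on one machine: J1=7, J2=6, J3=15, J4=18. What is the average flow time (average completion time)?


Completion times:
  J1: completes at 7
  J2: completes at 13
  J3: completes at 28
  J4: completes at 46
Sum = 94
Average = 94/4
= 23.50


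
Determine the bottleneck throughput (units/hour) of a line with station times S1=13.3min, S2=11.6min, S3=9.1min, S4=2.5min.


Bottleneck = longest station time
Station times: [13.3, 11.6, 9.1, 2.5]
Max = 13.3 min
Rate = 60 / 13.3
= 4.51 units/hour (bottleneck: 13.3min)


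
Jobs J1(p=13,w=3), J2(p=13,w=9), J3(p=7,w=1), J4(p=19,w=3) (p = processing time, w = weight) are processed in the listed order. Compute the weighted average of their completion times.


Completion times:
  J1: C=13, w×C=3×13=39
  J2: C=26, w×C=9×26=234
  J3: C=33, w×C=1×33=33
  J4: C=52, w×C=3×52=156
Sum w×C = 462
Sum w = 16
Weighted avg = 462/16
= 28.88


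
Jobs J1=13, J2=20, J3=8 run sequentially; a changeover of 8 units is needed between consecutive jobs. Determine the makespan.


Makespan = Σ processing + (n-1) × setup
= (13 + 20 + 8) + (3-1)×8
= 41 + 16
= 57 time units


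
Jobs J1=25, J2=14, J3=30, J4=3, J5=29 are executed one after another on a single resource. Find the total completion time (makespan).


Sequential makespan: sum all processing times
= 25 + 14 + 30 + 3 + 29
= 101 time units


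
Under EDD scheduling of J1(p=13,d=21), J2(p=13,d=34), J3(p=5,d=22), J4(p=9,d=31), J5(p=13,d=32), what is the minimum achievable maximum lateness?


EDD order: J1 → J3 → J4 → J5 → J2
Completion and lateness:
  J1: C=13, d=21, L=13-21=-8
  J3: C=18, d=22, L=18-22=-4
  J4: C=27, d=31, L=27-31=-4
  J5: C=40, d=32, L=40-32=8
  J2: C=53, d=34, L=53-34=19
Lmax = max(-8, -4, -4, 8, 19)
= 19


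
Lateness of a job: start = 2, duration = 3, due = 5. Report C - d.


Completion = 2 + 3 = 5
Lateness = C - d = 5 - 5
= 0


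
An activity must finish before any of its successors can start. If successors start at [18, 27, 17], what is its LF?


LF = min of all successor start times
Successors start at: [18, 27, 17]
LF = min(18, 27, 17)
= 17


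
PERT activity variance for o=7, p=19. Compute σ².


σ² = ((p - o) / 6)² = (p - o)² / 36
= (19 - 7)² / 36
= 12² / 36
= 144 / 36
= 4.0000


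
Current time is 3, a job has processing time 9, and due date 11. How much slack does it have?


Slack = due - current_time - processing
= 11 - 3 - 9
= -1


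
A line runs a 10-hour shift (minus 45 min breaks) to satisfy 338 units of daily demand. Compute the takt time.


Available = 10×60 - 45 = 555 min
Takt time = 555 / 338
= 1.64 min/unit


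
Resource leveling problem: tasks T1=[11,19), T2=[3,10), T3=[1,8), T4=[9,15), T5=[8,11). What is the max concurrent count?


Check each time point for overlaps:
  t=9: 3 tasks active (T2, T4, T5)
Max concurrent = 3


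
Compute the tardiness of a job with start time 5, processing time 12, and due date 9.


Completion = start + processing = 5 + 12 = 17
Tardiness = max(0, C - d) = max(0, 17 - 9)
= max(0, 8)
= 8


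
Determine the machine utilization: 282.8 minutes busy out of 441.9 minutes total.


Utilization = busy / total × 100
= 282.8 / 441.9 × 100
= 64.0%


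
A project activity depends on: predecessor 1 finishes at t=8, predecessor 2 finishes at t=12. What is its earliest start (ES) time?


ES = max of all predecessor completion times
Predecessors: [8, 12]
ES = max(8, 12)
= 12


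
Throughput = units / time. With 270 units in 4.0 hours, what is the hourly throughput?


Throughput = units / time
= 270 / 4.0
= 67.5 units/hour


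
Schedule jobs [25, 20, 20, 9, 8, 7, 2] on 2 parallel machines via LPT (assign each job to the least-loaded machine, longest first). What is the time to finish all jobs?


Jobs (LPT sorted): [25, 20, 20, 9, 8, 7, 2]
Machines: 2
  J=25 → Machine 1 (load: 0+25=25)
  J=20 → Machine 2 (load: 0+20=20)
  J=20 → Machine 2 (load: 20+20=40)
  J=9 → Machine 1 (load: 25+9=34)
  J=8 → Machine 1 (load: 34+8=42)
  J=7 → Machine 2 (load: 40+7=47)
  J=2 → Machine 1 (load: 42+2=44)
Machine loads: [44, 47]
Makespan = max = 47 time units


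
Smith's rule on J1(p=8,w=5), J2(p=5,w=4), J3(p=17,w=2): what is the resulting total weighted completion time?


WSPT order (by p/w): J2 → J1 → J3
  J2: C=5, w·C=4×5=20
  J1: C=13, w·C=5×13=65
  J3: C=30, w·C=2×30=60
Σ w·C = 145
= 145


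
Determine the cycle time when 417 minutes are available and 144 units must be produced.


Cycle time = available time / demand
= 417 / 144
= 2.90 min/unit


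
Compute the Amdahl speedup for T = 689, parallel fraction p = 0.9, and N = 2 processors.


Amdahl's law: T_p = T × ((1-p) + p/N)
= 689 × ((1-0.9) + 0.9/2)
= 689 × (0.10 + 0.4500)
= 689 × 0.5500
= 378.95
Speedup = 689/378.95
= 1.82×


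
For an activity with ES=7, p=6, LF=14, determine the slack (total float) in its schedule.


EF = ES + duration = 7 + 6 = 13
LS = LF - duration = 14 - 6 = 8
Total Float = LF - EF = 14 - 13
(or LS - ES = 8 - 7)
= 1


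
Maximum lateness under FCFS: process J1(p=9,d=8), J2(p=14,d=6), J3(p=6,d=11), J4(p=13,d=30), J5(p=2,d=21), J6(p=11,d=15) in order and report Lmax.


Lateness per job (L = C - d):
  J1: C=9, d=8, L=1
  J2: C=23, d=6, L=17
  J3: C=29, d=11, L=18
  J4: C=42, d=30, L=12
  J5: C=44, d=21, L=23
  J6: C=55, d=15, L=40
Lmax = max(1, 17, 18, 12, 23, 40)
= 40


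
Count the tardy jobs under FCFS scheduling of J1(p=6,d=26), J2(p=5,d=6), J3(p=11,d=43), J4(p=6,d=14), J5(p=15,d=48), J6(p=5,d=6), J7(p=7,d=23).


Completion vs due date:
  J1: C=6, d=26 → on time
  J2: C=11, d=6 → TARDY
  J3: C=22, d=43 → on time
  J4: C=28, d=14 → TARDY
  J5: C=43, d=48 → on time
  J6: C=48, d=6 → TARDY
  J7: C=55, d=23 → TARDY
Tardy jobs: J2, J4, J6, J7
Count = 4


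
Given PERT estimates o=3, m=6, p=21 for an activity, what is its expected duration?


te = (o + 4m + p) / 6
= (3 + 4×6 + 21) / 6
= (3 + 24 + 21) / 6
= 48 / 6
= 8.00


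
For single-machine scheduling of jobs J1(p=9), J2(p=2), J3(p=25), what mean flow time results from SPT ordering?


SPT order: J2 → J1 → J3
Completion times:
  J2: C=2
  J1: C=11
  J3: C=36
Sum = 49, n = 3
Mean flow = 49/3
= 16.33


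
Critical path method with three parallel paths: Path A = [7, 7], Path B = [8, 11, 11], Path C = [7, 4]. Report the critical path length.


Path A: 7 + 7 = 14
Path B: 8 + 11 + 11 = 30
Path C: 7 + 4 = 11
Critical path = longest = max(14, 30, 11)
= 30 (Path B)


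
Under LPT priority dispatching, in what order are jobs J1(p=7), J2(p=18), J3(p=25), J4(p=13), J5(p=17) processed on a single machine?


LPT: sort by longest processing time first
  J3: p=25
  J2: p=18
  J5: p=17
  J4: p=13
  J1: p=7
Order: J3 → J2 → J5 → J4 → J1


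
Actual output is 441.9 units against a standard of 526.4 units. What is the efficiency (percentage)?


Efficiency = (actual / standard) × 100
= (441.9 / 526.4) × 100
= 83.9%


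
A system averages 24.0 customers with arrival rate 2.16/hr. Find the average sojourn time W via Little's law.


Little's law: L = λW → W = L / λ
= 24.0 / 2.16
= 11.11 hours


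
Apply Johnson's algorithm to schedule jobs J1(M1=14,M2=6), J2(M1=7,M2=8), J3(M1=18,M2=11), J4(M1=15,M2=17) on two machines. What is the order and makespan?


Johnson's rule:
Group 1 (M1≤M2, sort by M1): ['J2', 'J4']
Group 2 (M1>M2, sort desc M2): ['J3', 'J1']
Sequence: J2 → J4 → J3 → J1
Makespan calculation:
  J2: M1 done=7, M2 done=15
  J4: M1 done=22, M2 done=39
  J3: M1 done=40, M2 done=51
  J1: M1 done=54, M2 done=60
= Sequence: J2 → J4 → J3 → J1, Makespan: 60


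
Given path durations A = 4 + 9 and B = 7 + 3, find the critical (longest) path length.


Path A: 4 + 9 = 13
Path B: 7 + 3 = 10
Critical path = longest = max(13, 10)
= 13 (Path A)


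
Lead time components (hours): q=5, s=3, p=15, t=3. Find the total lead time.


Lead time = queue + setup + processing + transit
= 5 + 3 + 15 + 3
= 26 hours


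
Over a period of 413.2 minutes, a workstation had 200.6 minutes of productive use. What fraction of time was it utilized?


Utilization = busy / total × 100
= 200.6 / 413.2 × 100
= 48.5%


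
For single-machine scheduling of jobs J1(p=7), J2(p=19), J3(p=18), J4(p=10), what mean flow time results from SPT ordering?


SPT order: J1 → J4 → J3 → J2
Completion times:
  J1: C=7
  J4: C=17
  J3: C=35
  J2: C=54
Sum = 113, n = 4
Mean flow = 113/4
= 28.25


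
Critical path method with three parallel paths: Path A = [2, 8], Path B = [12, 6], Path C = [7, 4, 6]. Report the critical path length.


Path A: 2 + 8 = 10
Path B: 12 + 6 = 18
Path C: 7 + 4 + 6 = 17
Critical path = longest = max(10, 18, 17)
= 18 (Path B)


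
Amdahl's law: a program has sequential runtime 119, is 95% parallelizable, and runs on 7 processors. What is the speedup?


Amdahl's law: T_p = T × ((1-p) + p/N)
= 119 × ((1-0.95) + 0.95/7)
= 119 × (0.05 + 0.1357)
= 119 × 0.1857
= 22.10
Speedup = 119/22.10
= 5.38×


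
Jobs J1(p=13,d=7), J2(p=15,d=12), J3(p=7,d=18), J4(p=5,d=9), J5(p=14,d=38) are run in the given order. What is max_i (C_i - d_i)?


Lateness per job (L = C - d):
  J1: C=13, d=7, L=6
  J2: C=28, d=12, L=16
  J3: C=35, d=18, L=17
  J4: C=40, d=9, L=31
  J5: C=54, d=38, L=16
Lmax = max(6, 16, 17, 31, 16)
= 31


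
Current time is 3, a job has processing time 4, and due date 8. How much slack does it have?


Slack = due - current_time - processing
= 8 - 3 - 4
= 1


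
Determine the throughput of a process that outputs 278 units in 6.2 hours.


Throughput = units / time
= 278 / 6.2
= 44.8 units/hour


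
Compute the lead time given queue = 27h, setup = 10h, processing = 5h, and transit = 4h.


Lead time = queue + setup + processing + transit
= 27 + 10 + 5 + 4
= 46 hours


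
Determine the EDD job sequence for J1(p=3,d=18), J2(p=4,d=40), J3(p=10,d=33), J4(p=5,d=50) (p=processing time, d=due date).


EDD: sort by earliest due date
  J1: d=18, p=3
  J3: d=33, p=10
  J2: d=40, p=4
  J4: d=50, p=5
Order: J1 → J3 → J2 → J4


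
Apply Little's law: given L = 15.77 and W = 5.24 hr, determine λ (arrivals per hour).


Little's law: L = λW → λ = L / W
= 15.77 / 5.24
= 3.01 per hour


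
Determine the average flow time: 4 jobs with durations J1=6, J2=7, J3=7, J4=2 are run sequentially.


Completion times:
  J1: completes at 6
  J2: completes at 13
  J3: completes at 20
  J4: completes at 22
Sum = 61
Average = 61/4
= 15.25


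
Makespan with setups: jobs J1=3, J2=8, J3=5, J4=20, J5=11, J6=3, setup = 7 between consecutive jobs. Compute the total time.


Makespan = Σ processing + (n-1) × setup
= (3 + 8 + 5 + 20 + 11 + 3) + (6-1)×7
= 50 + 35
= 85 time units


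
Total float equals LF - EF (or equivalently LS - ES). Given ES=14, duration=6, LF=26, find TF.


EF = ES + duration = 14 + 6 = 20
LS = LF - duration = 26 - 6 = 20
Total Float = LF - EF = 26 - 20
(or LS - ES = 20 - 14)
= 6


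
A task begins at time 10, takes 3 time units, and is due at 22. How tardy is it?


Completion = start + processing = 10 + 3 = 13
Tardiness = max(0, C - d) = max(0, 13 - 22)
= max(0, -9)
= 0


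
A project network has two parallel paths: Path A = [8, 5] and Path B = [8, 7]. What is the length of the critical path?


Path A: 8 + 5 = 13
Path B: 8 + 7 = 15
Critical path = longest = max(13, 15)
= 15 (Path B)


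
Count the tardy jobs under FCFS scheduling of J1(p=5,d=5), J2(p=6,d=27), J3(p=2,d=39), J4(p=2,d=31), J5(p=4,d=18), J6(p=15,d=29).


Completion vs due date:
  J1: C=5, d=5 → on time
  J2: C=11, d=27 → on time
  J3: C=13, d=39 → on time
  J4: C=15, d=31 → on time
  J5: C=19, d=18 → TARDY
  J6: C=34, d=29 → TARDY
Tardy jobs: J5, J6
Count = 2


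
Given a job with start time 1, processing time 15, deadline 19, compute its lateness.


Completion = 1 + 15 = 16
Lateness = C - d = 16 - 19
= -3


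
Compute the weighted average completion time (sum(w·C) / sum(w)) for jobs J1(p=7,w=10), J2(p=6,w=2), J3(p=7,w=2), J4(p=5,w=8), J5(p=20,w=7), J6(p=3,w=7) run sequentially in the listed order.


Completion times:
  J1: C=7, w×C=10×7=70
  J2: C=13, w×C=2×13=26
  J3: C=20, w×C=2×20=40
  J4: C=25, w×C=8×25=200
  J5: C=45, w×C=7×45=315
  J6: C=48, w×C=7×48=336
Sum w×C = 987
Sum w = 36
Weighted avg = 987/36
= 27.42


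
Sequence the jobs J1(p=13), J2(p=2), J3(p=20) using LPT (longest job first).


LPT: sort by longest processing time first
  J3: p=20
  J1: p=13
  J2: p=2
Order: J3 → J1 → J2


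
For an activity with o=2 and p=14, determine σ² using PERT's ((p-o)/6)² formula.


σ² = ((p - o) / 6)² = (p - o)² / 36
= (14 - 2)² / 36
= 12² / 36
= 144 / 36
= 4.0000


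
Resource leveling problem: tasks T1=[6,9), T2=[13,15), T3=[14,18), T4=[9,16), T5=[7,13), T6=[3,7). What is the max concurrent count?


Check each time point for overlaps:
  t=14: 3 tasks active (T2, T3, T4)
Max concurrent = 3


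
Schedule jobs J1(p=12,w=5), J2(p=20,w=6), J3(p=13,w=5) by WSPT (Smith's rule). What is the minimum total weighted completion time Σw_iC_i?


WSPT order (by p/w): J1 → J3 → J2
  J1: C=12, w·C=5×12=60
  J3: C=25, w·C=5×25=125
  J2: C=45, w·C=6×45=270
Σ w·C = 455
= 455


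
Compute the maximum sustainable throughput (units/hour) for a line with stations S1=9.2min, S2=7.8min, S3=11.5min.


Bottleneck = longest station time
Station times: [9.2, 7.8, 11.5]
Max = 11.5 min
Rate = 60 / 11.5
= 5.22 units/hour (bottleneck: 11.5min)


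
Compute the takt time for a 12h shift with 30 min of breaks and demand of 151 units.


Available = 12×60 - 30 = 690 min
Takt time = 690 / 151
= 4.57 min/unit


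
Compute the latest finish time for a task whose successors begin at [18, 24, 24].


LF = min of all successor start times
Successors start at: [18, 24, 24]
LF = min(18, 24, 24)
= 18


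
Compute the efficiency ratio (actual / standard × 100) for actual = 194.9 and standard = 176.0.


Efficiency = (actual / standard) × 100
= (194.9 / 176.0) × 100
= 110.7%


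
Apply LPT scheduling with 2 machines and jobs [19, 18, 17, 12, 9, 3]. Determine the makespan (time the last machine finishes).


Jobs (LPT sorted): [19, 18, 17, 12, 9, 3]
Machines: 2
  J=19 → Machine 1 (load: 0+19=19)
  J=18 → Machine 2 (load: 0+18=18)
  J=17 → Machine 2 (load: 18+17=35)
  J=12 → Machine 1 (load: 19+12=31)
  J=9 → Machine 1 (load: 31+9=40)
  J=3 → Machine 2 (load: 35+3=38)
Machine loads: [40, 38]
Makespan = max = 40 time units


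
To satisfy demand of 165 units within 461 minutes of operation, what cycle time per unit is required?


Cycle time = available time / demand
= 461 / 165
= 2.79 min/unit


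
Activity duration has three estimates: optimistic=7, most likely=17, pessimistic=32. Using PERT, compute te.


te = (o + 4m + p) / 6
= (7 + 4×17 + 32) / 6
= (7 + 68 + 32) / 6
= 107 / 6
= 17.83


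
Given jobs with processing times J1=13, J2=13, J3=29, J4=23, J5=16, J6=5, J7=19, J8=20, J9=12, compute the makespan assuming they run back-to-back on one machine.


Sequential makespan: sum all processing times
= 13 + 13 + 29 + 23 + 16 + 5 + 19 + 20 + 12
= 150 time units


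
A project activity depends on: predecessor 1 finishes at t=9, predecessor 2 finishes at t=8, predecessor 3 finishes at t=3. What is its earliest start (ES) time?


ES = max of all predecessor completion times
Predecessors: [9, 8, 3]
ES = max(9, 8, 3)
= 9


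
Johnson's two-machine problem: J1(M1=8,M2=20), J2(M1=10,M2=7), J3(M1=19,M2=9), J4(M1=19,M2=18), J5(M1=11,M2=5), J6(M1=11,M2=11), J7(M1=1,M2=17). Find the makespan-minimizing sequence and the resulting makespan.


Johnson's rule:
Group 1 (M1≤M2, sort by M1): ['J7', 'J1', 'J6']
Group 2 (M1>M2, sort desc M2): ['J4', 'J3', 'J2', 'J5']
Sequence: J7 → J1 → J6 → J4 → J3 → J2 → J5
Makespan calculation:
  J7: M1 done=1, M2 done=18
  J1: M1 done=9, M2 done=38
  J6: M1 done=20, M2 done=49
  J4: M1 done=39, M2 done=67
  J3: M1 done=58, M2 done=76
  J2: M1 done=68, M2 done=83
  J5: M1 done=79, M2 done=88
= Sequence: J7 → J1 → J6 → J4 → J3 → J2 → J5, Makespan: 88


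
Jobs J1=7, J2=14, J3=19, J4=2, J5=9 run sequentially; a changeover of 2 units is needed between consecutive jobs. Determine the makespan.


Makespan = Σ processing + (n-1) × setup
= (7 + 14 + 19 + 2 + 9) + (5-1)×2
= 51 + 8
= 59 time units


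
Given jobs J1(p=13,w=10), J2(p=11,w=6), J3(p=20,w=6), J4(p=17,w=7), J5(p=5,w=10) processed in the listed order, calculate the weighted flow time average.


Completion times:
  J1: C=13, w×C=10×13=130
  J2: C=24, w×C=6×24=144
  J3: C=44, w×C=6×44=264
  J4: C=61, w×C=7×61=427
  J5: C=66, w×C=10×66=660
Sum w×C = 1625
Sum w = 39
Weighted avg = 1625/39
= 41.67


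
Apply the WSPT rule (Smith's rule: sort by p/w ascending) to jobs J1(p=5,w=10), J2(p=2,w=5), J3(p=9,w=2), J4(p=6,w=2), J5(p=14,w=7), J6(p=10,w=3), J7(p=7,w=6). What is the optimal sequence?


WSPT (Smith's rule): sort by p/w ascending
  J2: p/w = 2/5 = 0.400
  J1: p/w = 5/10 = 0.500
  J7: p/w = 7/6 = 1.167
  J5: p/w = 14/7 = 2.000
  J4: p/w = 6/2 = 3.000
  J6: p/w = 10/3 = 3.333
  J3: p/w = 9/2 = 4.500
Order: J2 → J1 → J7 → J5 → J4 → J6 → J3


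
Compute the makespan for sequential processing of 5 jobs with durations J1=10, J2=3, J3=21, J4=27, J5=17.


Sequential makespan: sum all processing times
= 10 + 3 + 21 + 27 + 17
= 78 time units


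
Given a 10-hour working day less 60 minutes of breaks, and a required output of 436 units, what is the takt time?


Available = 10×60 - 60 = 540 min
Takt time = 540 / 436
= 1.24 min/unit


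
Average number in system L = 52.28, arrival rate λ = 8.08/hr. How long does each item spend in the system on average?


Little's law: L = λW → W = L / λ
= 52.28 / 8.08
= 6.47 hours


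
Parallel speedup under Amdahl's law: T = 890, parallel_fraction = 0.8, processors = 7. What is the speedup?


Amdahl's law: T_p = T × ((1-p) + p/N)
= 890 × ((1-0.8) + 0.8/7)
= 890 × (0.20 + 0.1143)
= 890 × 0.3143
= 279.71
Speedup = 890/279.71
= 3.18×


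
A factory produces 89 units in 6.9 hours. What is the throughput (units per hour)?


Throughput = units / time
= 89 / 6.9
= 12.9 units/hour


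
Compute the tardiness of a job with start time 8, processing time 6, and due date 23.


Completion = start + processing = 8 + 6 = 14
Tardiness = max(0, C - d) = max(0, 14 - 23)
= max(0, -9)
= 0


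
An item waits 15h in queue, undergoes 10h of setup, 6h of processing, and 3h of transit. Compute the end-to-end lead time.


Lead time = queue + setup + processing + transit
= 15 + 10 + 6 + 3
= 34 hours


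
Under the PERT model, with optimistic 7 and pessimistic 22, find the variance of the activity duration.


σ² = ((p - o) / 6)² = (p - o)² / 36
= (22 - 7)² / 36
= 15² / 36
= 225 / 36
= 6.2500


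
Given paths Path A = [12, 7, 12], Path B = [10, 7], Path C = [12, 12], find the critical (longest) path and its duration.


Path A: 12 + 7 + 12 = 31
Path B: 10 + 7 = 17
Path C: 12 + 12 = 24
Critical path = longest = max(31, 17, 24)
= 31 (Path A)


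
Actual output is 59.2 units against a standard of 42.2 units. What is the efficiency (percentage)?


Efficiency = (actual / standard) × 100
= (59.2 / 42.2) × 100
= 140.3%


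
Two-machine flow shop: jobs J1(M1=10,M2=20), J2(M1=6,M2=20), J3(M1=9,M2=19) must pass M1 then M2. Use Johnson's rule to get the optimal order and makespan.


Johnson's rule:
Group 1 (M1≤M2, sort by M1): ['J2', 'J3', 'J1']
Group 2 (M1>M2, sort desc M2): []
Sequence: J2 → J3 → J1
Makespan calculation:
  J2: M1 done=6, M2 done=26
  J3: M1 done=15, M2 done=45
  J1: M1 done=25, M2 done=65
= Sequence: J2 → J3 → J1, Makespan: 65


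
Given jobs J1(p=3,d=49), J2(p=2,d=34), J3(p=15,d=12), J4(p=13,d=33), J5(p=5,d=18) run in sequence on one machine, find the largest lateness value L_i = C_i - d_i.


Lateness per job (L = C - d):
  J1: C=3, d=49, L=-46
  J2: C=5, d=34, L=-29
  J3: C=20, d=12, L=8
  J4: C=33, d=33, L=0
  J5: C=38, d=18, L=20
Lmax = max(-46, -29, 8, 0, 20)
= 20


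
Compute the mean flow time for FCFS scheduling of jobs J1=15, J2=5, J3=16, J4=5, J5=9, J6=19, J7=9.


Completion times:
  J1: completes at 15
  J2: completes at 20
  J3: completes at 36
  J4: completes at 41
  J5: completes at 50
  J6: completes at 69
  J7: completes at 78
Sum = 309
Average = 309/7
= 44.14


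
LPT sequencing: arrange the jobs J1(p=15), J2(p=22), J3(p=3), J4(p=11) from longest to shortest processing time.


LPT: sort by longest processing time first
  J2: p=22
  J1: p=15
  J4: p=11
  J3: p=3
Order: J2 → J1 → J4 → J3


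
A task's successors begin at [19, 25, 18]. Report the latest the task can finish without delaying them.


LF = min of all successor start times
Successors start at: [19, 25, 18]
LF = min(19, 25, 18)
= 18


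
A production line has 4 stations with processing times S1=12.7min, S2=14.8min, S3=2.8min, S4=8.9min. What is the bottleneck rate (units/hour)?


Bottleneck = longest station time
Station times: [12.7, 14.8, 2.8, 8.9]
Max = 14.8 min
Rate = 60 / 14.8
= 4.05 units/hour (bottleneck: 14.8min)


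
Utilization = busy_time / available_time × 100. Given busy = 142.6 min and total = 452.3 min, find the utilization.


Utilization = busy / total × 100
= 142.6 / 452.3 × 100
= 31.5%


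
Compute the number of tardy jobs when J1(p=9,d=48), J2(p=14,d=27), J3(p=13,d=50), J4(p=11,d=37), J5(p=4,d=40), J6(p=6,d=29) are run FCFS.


Completion vs due date:
  J1: C=9, d=48 → on time
  J2: C=23, d=27 → on time
  J3: C=36, d=50 → on time
  J4: C=47, d=37 → TARDY
  J5: C=51, d=40 → TARDY
  J6: C=57, d=29 → TARDY
Tardy jobs: J4, J5, J6
Count = 3


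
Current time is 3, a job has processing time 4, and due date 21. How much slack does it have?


Slack = due - current_time - processing
= 21 - 3 - 4
= 14


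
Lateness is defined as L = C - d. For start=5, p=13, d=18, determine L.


Completion = 5 + 13 = 18
Lateness = C - d = 18 - 18
= 0


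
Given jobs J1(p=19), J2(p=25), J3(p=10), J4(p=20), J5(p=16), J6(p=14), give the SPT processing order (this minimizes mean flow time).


SPT: sort by shortest processing time
  J3: p=10
  J6: p=14
  J5: p=16
  J1: p=19
  J4: p=20
  J2: p=25
Order: J3 → J6 → J5 → J1 → J4 → J2


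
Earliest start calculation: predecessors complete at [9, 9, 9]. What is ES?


ES = max of all predecessor completion times
Predecessors: [9, 9, 9]
ES = max(9, 9, 9)
= 9


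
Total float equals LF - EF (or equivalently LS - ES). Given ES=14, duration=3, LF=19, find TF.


EF = ES + duration = 14 + 3 = 17
LS = LF - duration = 19 - 3 = 16
Total Float = LF - EF = 19 - 17
(or LS - ES = 16 - 14)
= 2


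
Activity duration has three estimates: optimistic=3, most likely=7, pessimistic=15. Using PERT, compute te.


te = (o + 4m + p) / 6
= (3 + 4×7 + 15) / 6
= (3 + 28 + 15) / 6
= 46 / 6
= 7.67


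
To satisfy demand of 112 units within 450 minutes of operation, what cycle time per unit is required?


Cycle time = available time / demand
= 450 / 112
= 4.02 min/unit


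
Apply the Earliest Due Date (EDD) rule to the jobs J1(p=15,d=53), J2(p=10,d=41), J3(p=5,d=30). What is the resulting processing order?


EDD: sort by earliest due date
  J3: d=30, p=5
  J2: d=41, p=10
  J1: d=53, p=15
Order: J3 → J2 → J1


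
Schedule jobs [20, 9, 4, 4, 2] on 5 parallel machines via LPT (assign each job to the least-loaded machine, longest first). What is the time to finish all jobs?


Jobs (LPT sorted): [20, 9, 4, 4, 2]
Machines: 5
  J=20 → Machine 1 (load: 0+20=20)
  J=9 → Machine 2 (load: 0+9=9)
  J=4 → Machine 3 (load: 0+4=4)
  J=4 → Machine 4 (load: 0+4=4)
  J=2 → Machine 5 (load: 0+2=2)
Machine loads: [20, 9, 4, 4, 2]
Makespan = max = 20 time units


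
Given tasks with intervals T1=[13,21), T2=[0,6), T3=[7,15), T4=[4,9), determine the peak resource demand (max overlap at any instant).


Check each time point for overlaps:
  t=4: 2 tasks active (T2, T4)
Max concurrent = 2


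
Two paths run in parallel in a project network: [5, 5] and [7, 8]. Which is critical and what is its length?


Path A: 5 + 5 = 10
Path B: 7 + 8 = 15
Critical path = longest = max(10, 15)
= 15 (Path B)


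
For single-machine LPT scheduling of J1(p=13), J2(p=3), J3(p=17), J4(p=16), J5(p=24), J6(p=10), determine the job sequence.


LPT: sort by longest processing time first
  J5: p=24
  J3: p=17
  J4: p=16
  J1: p=13
  J6: p=10
  J2: p=3
Order: J5 → J3 → J4 → J1 → J6 → J2


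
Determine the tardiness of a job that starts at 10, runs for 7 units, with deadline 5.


Completion = start + processing = 10 + 7 = 17
Tardiness = max(0, C - d) = max(0, 17 - 5)
= max(0, 12)
= 12


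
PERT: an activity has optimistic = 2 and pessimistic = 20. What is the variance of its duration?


σ² = ((p - o) / 6)² = (p - o)² / 36
= (20 - 2)² / 36
= 18² / 36
= 324 / 36
= 9.0000


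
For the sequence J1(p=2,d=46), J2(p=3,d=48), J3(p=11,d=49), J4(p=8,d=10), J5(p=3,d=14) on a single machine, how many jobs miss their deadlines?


Completion vs due date:
  J1: C=2, d=46 → on time
  J2: C=5, d=48 → on time
  J3: C=16, d=49 → on time
  J4: C=24, d=10 → TARDY
  J5: C=27, d=14 → TARDY
Tardy jobs: J4, J5
Count = 2


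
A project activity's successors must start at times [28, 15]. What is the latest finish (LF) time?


LF = min of all successor start times
Successors start at: [28, 15]
LF = min(28, 15)
= 15


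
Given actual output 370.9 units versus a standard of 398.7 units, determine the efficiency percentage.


Efficiency = (actual / standard) × 100
= (370.9 / 398.7) × 100
= 93.0%


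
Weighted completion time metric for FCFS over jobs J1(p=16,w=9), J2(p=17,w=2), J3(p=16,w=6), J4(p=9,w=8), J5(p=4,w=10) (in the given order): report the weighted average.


Completion times:
  J1: C=16, w×C=9×16=144
  J2: C=33, w×C=2×33=66
  J3: C=49, w×C=6×49=294
  J4: C=58, w×C=8×58=464
  J5: C=62, w×C=10×62=620
Sum w×C = 1588
Sum w = 35
Weighted avg = 1588/35
= 45.37


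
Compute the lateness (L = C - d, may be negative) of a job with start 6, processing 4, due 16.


Completion = 6 + 4 = 10
Lateness = C - d = 10 - 16
= -6


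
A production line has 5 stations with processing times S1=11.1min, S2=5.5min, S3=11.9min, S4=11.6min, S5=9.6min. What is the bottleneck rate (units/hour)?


Bottleneck = longest station time
Station times: [11.1, 5.5, 11.9, 11.6, 9.6]
Max = 11.9 min
Rate = 60 / 11.9
= 5.04 units/hour (bottleneck: 11.9min)


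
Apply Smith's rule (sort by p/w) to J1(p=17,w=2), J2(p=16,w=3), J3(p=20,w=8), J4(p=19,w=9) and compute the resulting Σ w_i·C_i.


WSPT order (by p/w): J4 → J3 → J2 → J1
  J4: C=19, w·C=9×19=171
  J3: C=39, w·C=8×39=312
  J2: C=55, w·C=3×55=165
  J1: C=72, w·C=2×72=144
Σ w·C = 792
= 792


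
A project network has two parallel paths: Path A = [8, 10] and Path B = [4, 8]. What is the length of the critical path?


Path A: 8 + 10 = 18
Path B: 4 + 8 = 12
Critical path = longest = max(18, 12)
= 18 (Path A)


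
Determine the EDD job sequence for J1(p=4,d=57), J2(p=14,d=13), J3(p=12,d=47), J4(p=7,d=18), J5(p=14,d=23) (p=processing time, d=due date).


EDD: sort by earliest due date
  J2: d=13, p=14
  J4: d=18, p=7
  J5: d=23, p=14
  J3: d=47, p=12
  J1: d=57, p=4
Order: J2 → J4 → J5 → J3 → J1


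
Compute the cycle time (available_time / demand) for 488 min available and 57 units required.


Cycle time = available time / demand
= 488 / 57
= 8.56 min/unit


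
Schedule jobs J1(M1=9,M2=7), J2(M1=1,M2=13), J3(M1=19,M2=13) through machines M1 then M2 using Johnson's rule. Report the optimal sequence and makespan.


Johnson's rule:
Group 1 (M1≤M2, sort by M1): ['J2']
Group 2 (M1>M2, sort desc M2): ['J3', 'J1']
Sequence: J2 → J3 → J1
Makespan calculation:
  J2: M1 done=1, M2 done=14
  J3: M1 done=20, M2 done=33
  J1: M1 done=29, M2 done=40
= Sequence: J2 → J3 → J1, Makespan: 40


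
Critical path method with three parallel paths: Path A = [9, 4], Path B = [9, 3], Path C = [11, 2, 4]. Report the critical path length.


Path A: 9 + 4 = 13
Path B: 9 + 3 = 12
Path C: 11 + 2 + 4 = 17
Critical path = longest = max(13, 12, 17)
= 17 (Path C)


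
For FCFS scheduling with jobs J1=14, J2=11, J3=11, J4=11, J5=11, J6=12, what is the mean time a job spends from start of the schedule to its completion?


Completion times:
  J1: completes at 14
  J2: completes at 25
  J3: completes at 36
  J4: completes at 47
  J5: completes at 58
  J6: completes at 70
Sum = 250
Average = 250/6
= 41.67


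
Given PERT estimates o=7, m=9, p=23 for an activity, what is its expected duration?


te = (o + 4m + p) / 6
= (7 + 4×9 + 23) / 6
= (7 + 36 + 23) / 6
= 66 / 6
= 11.00


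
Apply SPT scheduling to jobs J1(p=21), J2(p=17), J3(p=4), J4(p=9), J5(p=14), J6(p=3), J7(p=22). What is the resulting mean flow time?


SPT order: J6 → J3 → J4 → J5 → J2 → J1 → J7
Completion times:
  J6: C=3
  J3: C=7
  J4: C=16
  J5: C=30
  J2: C=47
  J1: C=68
  J7: C=90
Sum = 261, n = 7
Mean flow = 261/7
= 37.29


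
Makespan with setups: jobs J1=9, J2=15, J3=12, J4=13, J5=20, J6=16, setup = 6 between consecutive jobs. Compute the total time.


Makespan = Σ processing + (n-1) × setup
= (9 + 15 + 12 + 13 + 20 + 16) + (6-1)×6
= 85 + 30
= 115 time units


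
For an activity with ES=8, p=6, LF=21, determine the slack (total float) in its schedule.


EF = ES + duration = 8 + 6 = 14
LS = LF - duration = 21 - 6 = 15
Total Float = LF - EF = 21 - 14
(or LS - ES = 15 - 8)
= 7


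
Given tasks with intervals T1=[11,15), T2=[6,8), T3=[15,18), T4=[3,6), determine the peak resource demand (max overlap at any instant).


Check each time point for overlaps:
  t=3: 1 tasks active (T4)
Max concurrent = 1


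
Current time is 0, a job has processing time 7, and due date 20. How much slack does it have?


Slack = due - current_time - processing
= 20 - 0 - 7
= 13


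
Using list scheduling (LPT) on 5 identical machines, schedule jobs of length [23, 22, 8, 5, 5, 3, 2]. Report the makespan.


Jobs (LPT sorted): [23, 22, 8, 5, 5, 3, 2]
Machines: 5
  J=23 → Machine 1 (load: 0+23=23)
  J=22 → Machine 2 (load: 0+22=22)
  J=8 → Machine 3 (load: 0+8=8)
  J=5 → Machine 4 (load: 0+5=5)
  J=5 → Machine 5 (load: 0+5=5)
  J=3 → Machine 4 (load: 5+3=8)
  J=2 → Machine 5 (load: 5+2=7)
Machine loads: [23, 22, 8, 8, 7]
Makespan = max = 23 time units


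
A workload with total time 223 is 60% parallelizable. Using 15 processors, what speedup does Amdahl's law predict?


Amdahl's law: T_p = T × ((1-p) + p/N)
= 223 × ((1-0.6) + 0.6/15)
= 223 × (0.40 + 0.0400)
= 223 × 0.4400
= 98.12
Speedup = 223/98.12
= 2.27×


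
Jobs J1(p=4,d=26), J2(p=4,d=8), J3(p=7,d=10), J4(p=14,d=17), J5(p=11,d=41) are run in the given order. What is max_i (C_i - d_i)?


Lateness per job (L = C - d):
  J1: C=4, d=26, L=-22
  J2: C=8, d=8, L=0
  J3: C=15, d=10, L=5
  J4: C=29, d=17, L=12
  J5: C=40, d=41, L=-1
Lmax = max(-22, 0, 5, 12, -1)
= 12
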